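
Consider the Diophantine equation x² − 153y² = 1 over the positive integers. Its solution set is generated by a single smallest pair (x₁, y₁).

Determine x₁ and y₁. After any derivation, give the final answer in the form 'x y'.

d=153: √d = [12; 2,1,2,2,2,1,2,24] (ℓ=8, even), read p_7/q_7
i=0: a=12 ⇒ p=12, q=1
…
i=2: a=1 ⇒ p=37, q=3
i=3: a=2 ⇒ p=99, q=8
…
i=5: a=2 ⇒ p=569, q=46
i=6: a=1 ⇒ p=804, q=65
i=7: a=2 ⇒ p=2177, q=176
(x₁, y₁) = (2177, 176);  2177² − 153·176² = 1 ✓

2177 176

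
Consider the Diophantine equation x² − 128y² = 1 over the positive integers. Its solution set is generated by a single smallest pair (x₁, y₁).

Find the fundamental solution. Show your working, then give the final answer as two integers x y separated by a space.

d=128: √d = [11; 3,5,3,22] (ℓ=4, even), read p_3/q_3
a_0=11:  p_0=11·1+0=11,  q_0=11·0+1=1
…
a_2=5:  p_2=5·34+11=181,  q_2=5·3+1=16
a_3=3:  p_3=3·181+34=577,  q_3=3·16+3=51
fundamental: x₁=577, y₁=51  (since 332929 − 128·2601 = 1)

577 51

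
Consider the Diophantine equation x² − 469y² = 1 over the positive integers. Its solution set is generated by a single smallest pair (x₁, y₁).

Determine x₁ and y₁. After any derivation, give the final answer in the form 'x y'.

√469 = [21; 1,1,1,10,6,10,1,1,1,42, …], period ℓ=10 (even) → k=9
step 0: (21, 1)  from 21·(1,0) + (0,1)
step 1: (22, 1)  from 1·(21,1) + (1,0)
step 2: (43, 2)  from 1·(22,1) + (21,1)
step 3: (65, 3)  from 1·(43,2) + (22,1)
step 4: (693, 32)  from 10·(65,3) + (43,2)
step 5: (4223, 195)  from 6·(693,32) + (65,3)
step 6: (42923, 1982)  from 10·(4223,195) + (693,32)
step 7: (47146, 2177)  from 1·(42923,1982) + (4223,195)
step 8: (90069, 4159)  from 1·(47146,2177) + (42923,1982)
step 9: (137215, 6336)  from 1·(90069,4159) + (47146,2177)
fundamental: x₁=137215, y₁=6336  (since 18827956225 − 469·40144896 = 1)

137215 6336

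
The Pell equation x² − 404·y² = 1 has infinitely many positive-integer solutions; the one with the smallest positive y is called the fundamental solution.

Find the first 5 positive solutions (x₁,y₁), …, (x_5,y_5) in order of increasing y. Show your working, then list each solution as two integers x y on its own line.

d=404: √d = [20; 10,40] (ℓ=2, even), read p_1/q_1
step 0: (20, 1)  from 20·(1,0) + (0,1)
step 1: (201, 10)  from 10·(20,1) + (1,0)
fundamental: x₁=201, y₁=10  (since 40401 − 404·100 = 1)
k=2:  x_2 = 201·201+404·10·10 = 80801,  y_2 = 201·10+10·201 = 4020
k=3:  x_3 = 201·80801+404·10·4020 = 32481801,  y_3 = 201·4020+10·80801 = 1616030
k=4:  x_4 = 201·32481801+404·10·1616030 = 13057603201,  y_4 = 201·1616030+10·32481801 = 649640040
k=5:  x_5 = 201·13057603201+404·10·649640040 = 5249124005001,  y_5 = 201·649640040+10·13057603201 = 261153680050

201 10
80801 4020
32481801 1616030
13057603201 649640040
5249124005001 261153680050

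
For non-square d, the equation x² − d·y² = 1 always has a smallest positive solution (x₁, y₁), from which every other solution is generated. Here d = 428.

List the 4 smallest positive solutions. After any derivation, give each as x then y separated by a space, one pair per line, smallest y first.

1850887 89466
6851565373537 331182912684
25362946559057703751 1225964295417811950
93887896135702420679780737 4538242753705644230486616

√428 → a₀=20, period (1,2,4,1,5,10,5,1,4,2,1,40); ℓ=12 even so k=11
a_0=20:  p_0=20·1+0=20,  q_0=20·0+1=1
…
a_2=2:  p_2=2·21+20=62,  q_2=2·1+1=3
…
a_6=10:  p_6=10·1924+331=19571,  q_6=10·93+16=946
a_7=5:  p_7=5·19571+1924=99779,  q_7=5·946+93=4823
…
a_10=2:  p_10=2·577179+119350=1273708,  q_10=2·27899+5769=61567
a_11=1:  p_11=1·1273708+577179=1850887,  q_11=1·61567+27899=89466
→ (1850887, 89466).  Check: 1850887²=3425782686769, 428·89466²=3425782686768, difference 1.
(x_2, y_2) = (1850887·1850887 + 428·89466·89466, 1850887·89466 + 89466·1850887) = (6851565373537, 331182912684)
(x_3, y_3) = (1850887·6851565373537 + 428·89466·331182912684, 1850887·331182912684 + 89466·6851565373537) = (25362946559057703751, 1225964295417811950)
(x_4, y_4) = (1850887·25362946559057703751 + 428·89466·1225964295417811950, 1850887·1225964295417811950 + 89466·25362946559057703751) = (93887896135702420679780737, 4538242753705644230486616)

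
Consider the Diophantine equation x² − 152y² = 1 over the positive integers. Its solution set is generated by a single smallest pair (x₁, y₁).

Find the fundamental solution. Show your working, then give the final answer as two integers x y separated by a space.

37 3

[12; 3,24] for √152; ℓ=2 ⇒ convergent index 1
i=0: a=12 ⇒ p=12, q=1
i=1: a=3 ⇒ p=37, q=3
→ (37, 3).  Check: 37²=1369, 152·3²=1368, difference 1.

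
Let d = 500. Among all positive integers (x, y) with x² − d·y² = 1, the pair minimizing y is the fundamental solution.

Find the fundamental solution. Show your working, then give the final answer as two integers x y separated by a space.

√500 → a₀=22, period (2,1,3,2,1,…,1,2,44); ℓ=14 even so k=13
i=0: a=22 ⇒ p=22, q=1
i=1: a=2 ⇒ p=45, q=2
…
i=3: a=3 ⇒ p=246, q=11
i=4: a=2 ⇒ p=559, q=25
i=5: a=1 ⇒ p=805, q=36
…
i=8: a=1 ⇒ p=15809, q=707
i=9: a=1 ⇒ p=30254, q=1353
i=10: a=2 ⇒ p=76317, q=3413
i=11: a=3 ⇒ p=259205, q=11592
i=12: a=1 ⇒ p=335522, q=15005
i=13: a=2 ⇒ p=930249, q=41602
→ (930249, 41602).  Check: 930249²=865363202001, 500·41602²=865363202000, difference 1.

930249 41602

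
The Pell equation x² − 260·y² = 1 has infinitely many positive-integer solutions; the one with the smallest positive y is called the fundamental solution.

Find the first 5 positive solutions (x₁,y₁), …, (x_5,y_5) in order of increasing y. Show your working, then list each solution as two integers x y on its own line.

√260 → a₀=16, period (8,32); ℓ=2 even so k=1
i=0: a=16 ⇒ p=16, q=1
i=1: a=8 ⇒ p=129, q=8
fundamental: x₁=129, y₁=8  (since 16641 − 260·64 = 1)
(129+8√260)^2 = 33281 + 2064√260
(129+8√260)^3 = 8586369 + 532504√260
(129+8√260)^4 = 2215249921 + 137383968√260
(129+8√260)^5 = 571525893249 + 35444531240√260

129 8
33281 2064
8586369 532504
2215249921 137383968
571525893249 35444531240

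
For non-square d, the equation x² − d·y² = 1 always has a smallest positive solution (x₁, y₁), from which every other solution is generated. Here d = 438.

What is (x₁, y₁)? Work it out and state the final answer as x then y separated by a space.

293 14

d=438: √d = [20; 1,12,1,40] (ℓ=4, even), read p_3/q_3
step 0: (20, 1)  from 20·(1,0) + (0,1)
…
step 2: (272, 13)  from 12·(21,1) + (20,1)
step 3: (293, 14)  from 1·(272,13) + (21,1)
(x₁, y₁) = (293, 14);  293² − 438·14² = 1 ✓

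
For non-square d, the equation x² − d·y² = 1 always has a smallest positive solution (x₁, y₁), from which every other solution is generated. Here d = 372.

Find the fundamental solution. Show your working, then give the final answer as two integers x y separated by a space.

12151 630

[19; 3,2,12,2,3,38] for √372; ℓ=6 ⇒ convergent index 5
k=0  a_k=19  p_k/q_k = 19/1
k=1  a_k=3  p_k/q_k = 58/3
k=2  a_k=2  p_k/q_k = 135/7
k=3  a_k=12  p_k/q_k = 1678/87
k=4  a_k=2  p_k/q_k = 3491/181
k=5  a_k=3  p_k/q_k = 12151/630
→ (12151, 630).  Check: 12151²=147646801, 372·630²=147646800, difference 1.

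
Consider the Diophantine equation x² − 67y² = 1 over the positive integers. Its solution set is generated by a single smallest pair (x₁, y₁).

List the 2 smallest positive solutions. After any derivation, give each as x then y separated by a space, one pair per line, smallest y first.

[8; 5,2,1,1,7,1,1,2,5,16] for √67; ℓ=10 ⇒ convergent index 9
a_0=8:  p_0=8·1+0=8,  q_0=8·0+1=1
…
a_5=7:  p_5=7·221+131=1678,  q_5=7·27+16=205
…
a_8=2:  p_8=2·3577+1899=9053,  q_8=2·437+232=1106
a_9=5:  p_9=5·9053+3577=48842,  q_9=5·1106+437=5967
→ (48842, 5967).  Check: 48842²=2385540964, 67·5967²=2385540963, difference 1.
(48842+5967√67)^2 = 4771081927 + 582880428√67

48842 5967
4771081927 582880428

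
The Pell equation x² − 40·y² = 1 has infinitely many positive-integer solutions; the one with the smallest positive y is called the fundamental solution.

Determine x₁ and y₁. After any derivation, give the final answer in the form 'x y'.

19 3

d=40: √d = [6; 3,12] (ℓ=2, even), read p_1/q_1
k=0  a_k=6  p_k/q_k = 6/1
k=1  a_k=3  p_k/q_k = 19/3
(x₁, y₁) = (19, 3);  19² − 40·3² = 1 ✓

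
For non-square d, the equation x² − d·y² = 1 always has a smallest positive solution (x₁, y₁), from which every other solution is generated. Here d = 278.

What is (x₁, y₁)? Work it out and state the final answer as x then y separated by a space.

2501 150

d=278: √d = [16; 1,2,16,2,1,32] (ℓ=6, even), read p_5/q_5
k=0  a_k=16  p_k/q_k = 16/1
k=1  a_k=1  p_k/q_k = 17/1
k=2  a_k=2  p_k/q_k = 50/3
…
k=4  a_k=2  p_k/q_k = 1684/101
k=5  a_k=1  p_k/q_k = 2501/150
(x₁, y₁) = (2501, 150);  2501² − 278·150² = 1 ✓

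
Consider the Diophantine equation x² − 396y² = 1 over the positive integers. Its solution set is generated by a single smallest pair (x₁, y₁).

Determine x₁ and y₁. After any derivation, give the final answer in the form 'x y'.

199 10

d=396: √d = [19; 1,8,1,38] (ℓ=4, even), read p_3/q_3
step 0: (19, 1)  from 19·(1,0) + (0,1)
step 1: (20, 1)  from 1·(19,1) + (1,0)
step 2: (179, 9)  from 8·(20,1) + (19,1)
step 3: (199, 10)  from 1·(179,9) + (20,1)
(x₁, y₁) = (199, 10);  199² − 396·10² = 1 ✓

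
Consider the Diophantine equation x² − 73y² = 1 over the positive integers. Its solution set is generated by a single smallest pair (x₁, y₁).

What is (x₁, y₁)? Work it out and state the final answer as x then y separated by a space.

√73 = [8; 1,1,5,5,1,1,16, …], period ℓ=7 (odd) → k=13
k=0  a_k=8  p_k/q_k = 8/1
…
k=4  a_k=5  p_k/q_k = 487/57
k=5  a_k=1  p_k/q_k = 581/68
k=6  a_k=1  p_k/q_k = 1068/125
…
k=9  a_k=1  p_k/q_k = 36406/4261
…
k=12  a_k=1  p_k/q_k = 1241008/145249
k=13  a_k=1  p_k/q_k = 2281249/267000
fundamental: x₁=2281249, y₁=267000  (since 5204097000001 − 73·71289000000 = 1)

2281249 267000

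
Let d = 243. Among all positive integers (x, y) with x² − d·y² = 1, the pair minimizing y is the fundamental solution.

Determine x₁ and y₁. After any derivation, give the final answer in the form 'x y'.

√243 = [15; 1,1,2,3,15,3,2,1,1,30, …], period ℓ=10 (even) → k=9
a_0=15:  p_0=15·1+0=15,  q_0=15·0+1=1
…
a_2=1:  p_2=1·16+15=31,  q_2=1·1+1=2
…
a_7=2:  p_7=2·12424+4053=28901,  q_7=2·797+260=1854
a_8=1:  p_8=1·28901+12424=41325,  q_8=1·1854+797=2651
a_9=1:  p_9=1·41325+28901=70226,  q_9=1·2651+1854=4505
fundamental: x₁=70226, y₁=4505  (since 4931691076 − 243·20295025 = 1)

70226 4505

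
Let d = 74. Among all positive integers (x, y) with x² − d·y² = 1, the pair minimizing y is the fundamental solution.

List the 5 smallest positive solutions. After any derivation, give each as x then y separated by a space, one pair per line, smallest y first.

√74 = [8; 1,1,1,1,16, …], period ℓ=5 (odd) → k=9
k=0  a_k=8  p_k/q_k = 8/1
k=1  a_k=1  p_k/q_k = 9/1
…
k=3  a_k=1  p_k/q_k = 26/3
k=4  a_k=1  p_k/q_k = 43/5
k=5  a_k=16  p_k/q_k = 714/83
k=6  a_k=1  p_k/q_k = 757/88
k=7  a_k=1  p_k/q_k = 1471/171
k=8  a_k=1  p_k/q_k = 2228/259
k=9  a_k=1  p_k/q_k = 3699/430
(x₁, y₁) = (3699, 430);  3699² − 74·430² = 1 ✓
(3699+430√74)^2 = 27365201 + 3181140√74
(3699+430√74)^3 = 202447753299 + 23534073290√74
(3699+430√74)^4 = 1497708451540801 + 174105071018280√74
(3699+430√74)^5 = 11080046922051092499 + 1288029291859162150√74

3699 430
27365201 3181140
202447753299 23534073290
1497708451540801 174105071018280
11080046922051092499 1288029291859162150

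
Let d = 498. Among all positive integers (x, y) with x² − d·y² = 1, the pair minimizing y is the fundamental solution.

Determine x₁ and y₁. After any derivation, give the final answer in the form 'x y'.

√498 = [22; 3,6,22,6,3,44, …], period ℓ=6 (even) → k=5
a_0=22:  p_0=22·1+0=22,  q_0=22·0+1=1
a_1=3:  p_1=3·22+1=67,  q_1=3·1+0=3
…
a_4=6:  p_4=6·9395+424=56794,  q_4=6·421+19=2545
a_5=3:  p_5=3·56794+9395=179777,  q_5=3·2545+421=8056
fundamental: x₁=179777, y₁=8056  (since 32319769729 − 498·64899136 = 1)

179777 8056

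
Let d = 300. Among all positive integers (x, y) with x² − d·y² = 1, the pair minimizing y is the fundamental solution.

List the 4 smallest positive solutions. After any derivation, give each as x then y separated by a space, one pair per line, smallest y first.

1351 78
3650401 210756
9863382151 569462634
26650854921601 1538687826312

√300 = [17; 3,8,3,34, …], period ℓ=4 (even) → k=3
step 0: (17, 1)  from 17·(1,0) + (0,1)
step 1: (52, 3)  from 3·(17,1) + (1,0)
step 2: (433, 25)  from 8·(52,3) + (17,1)
step 3: (1351, 78)  from 3·(433,25) + (52,3)
fundamental: x₁=1351, y₁=78  (since 1825201 − 300·6084 = 1)
(1351+78√300)^2 = 3650401 + 210756√300
(1351+78√300)^3 = 9863382151 + 569462634√300
(1351+78√300)^4 = 26650854921601 + 1538687826312√300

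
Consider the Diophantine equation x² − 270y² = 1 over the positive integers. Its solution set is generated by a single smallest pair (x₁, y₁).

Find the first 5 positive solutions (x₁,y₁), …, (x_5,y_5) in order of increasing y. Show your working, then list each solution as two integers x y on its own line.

√270 → a₀=16, period (2,3,6,3,2,32); ℓ=6 even so k=5
i=0: a=16 ⇒ p=16, q=1
i=1: a=2 ⇒ p=33, q=2
i=2: a=3 ⇒ p=115, q=7
…
i=4: a=3 ⇒ p=2284, q=139
i=5: a=2 ⇒ p=5291, q=322
(x₁, y₁) = (5291, 322);  5291² − 270·322² = 1 ✓
(x_2, y_2) = (5291·5291 + 270·322·322, 5291·322 + 322·5291) = (55989361, 3407404)
(x_3, y_3) = (5291·55989361 + 270·322·3407404, 5291·3407404 + 322·55989361) = (592479412811, 36057148806)
(x_4, y_4) = (5291·592479412811 + 270·322·36057148806, 5291·36057148806 + 322·592479412811) = (6269617090376641, 381556745257688)
(x_5, y_5) = (5291·6269617090376641 + 270·322·381556745257688, 5291·381556745257688 + 322·6269617090376641) = (66345087457886202251, 4037633442259705610)

5291 322
55989361 3407404
592479412811 36057148806
6269617090376641 381556745257688
66345087457886202251 4037633442259705610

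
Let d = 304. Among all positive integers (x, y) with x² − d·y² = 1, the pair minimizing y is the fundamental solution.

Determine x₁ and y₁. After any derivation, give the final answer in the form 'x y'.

d=304: √d = [17; 2,3,2,1,1,1,1,1,2,3,2,34] (ℓ=12, even), read p_11/q_11
i=0: a=17 ⇒ p=17, q=1
…
i=4: a=1 ⇒ p=401, q=23
…
i=10: a=3 ⇒ p=25177, q=1444
i=11: a=2 ⇒ p=57799, q=3315
(x₁, y₁) = (57799, 3315);  57799² − 304·3315² = 1 ✓

57799 3315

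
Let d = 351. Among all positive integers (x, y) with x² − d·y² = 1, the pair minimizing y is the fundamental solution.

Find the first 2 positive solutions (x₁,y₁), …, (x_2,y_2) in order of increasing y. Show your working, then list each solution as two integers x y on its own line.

√351 = [18; 1,2,1,3,2,2,2,3,1,2,1,36, …], period ℓ=12 (even) → k=11
a_0=18:  p_0=18·1+0=18,  q_0=18·0+1=1
…
a_3=1:  p_3=1·56+19=75,  q_3=1·3+1=4
…
a_10=2:  p_10=2·16543+12796=45882,  q_10=2·883+683=2449
a_11=1:  p_11=1·45882+16543=62425,  q_11=1·2449+883=3332
(x₁, y₁) = (62425, 3332);  62425² − 351·3332² = 1 ✓
(62425+3332√351)^2 = 7793761249 + 416000200√351

62425 3332
7793761249 416000200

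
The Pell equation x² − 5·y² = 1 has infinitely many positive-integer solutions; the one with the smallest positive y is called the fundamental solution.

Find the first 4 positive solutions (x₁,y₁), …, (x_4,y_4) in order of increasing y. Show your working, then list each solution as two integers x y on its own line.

9 4
161 72
2889 1292
51841 23184

[2; 4] for √5; ℓ=1 ⇒ convergent index 1
a_0=2:  p_0=2·1+0=2,  q_0=2·0+1=1
a_1=4:  p_1=4·2+1=9,  q_1=4·1+0=4
→ (9, 4).  Check: 9²=81, 5·4²=80, difference 1.
k=2:  x_2 = 9·9+5·4·4 = 161,  y_2 = 9·4+4·9 = 72
k=3:  x_3 = 9·161+5·4·72 = 2889,  y_3 = 9·72+4·161 = 1292
k=4:  x_4 = 9·2889+5·4·1292 = 51841,  y_4 = 9·1292+4·2889 = 23184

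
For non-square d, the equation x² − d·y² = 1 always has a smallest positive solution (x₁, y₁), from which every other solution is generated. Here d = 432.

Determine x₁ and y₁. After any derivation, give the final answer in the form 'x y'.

√432 → a₀=20, period (1,3,1,1,1,3,1,40); ℓ=8 even so k=7
i=0: a=20 ⇒ p=20, q=1
i=1: a=1 ⇒ p=21, q=1
…
i=5: a=1 ⇒ p=291, q=14
i=6: a=3 ⇒ p=1060, q=51
i=7: a=1 ⇒ p=1351, q=65
(x₁, y₁) = (1351, 65);  1351² − 432·65² = 1 ✓

1351 65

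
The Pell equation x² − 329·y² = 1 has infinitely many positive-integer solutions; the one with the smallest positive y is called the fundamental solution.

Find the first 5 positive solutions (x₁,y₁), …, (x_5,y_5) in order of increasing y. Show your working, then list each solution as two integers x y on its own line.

d=329: √d = [18; 7,4,2,1,1,4,1,1,2,4,7,36] (ℓ=12, even), read p_11/q_11
i=0: a=18 ⇒ p=18, q=1
i=1: a=7 ⇒ p=127, q=7
i=2: a=4 ⇒ p=526, q=29
i=3: a=2 ⇒ p=1179, q=65
…
i=5: a=1 ⇒ p=2884, q=159
…
i=10: a=4 ⇒ p=328794, q=18127
i=11: a=7 ⇒ p=2376415, q=131016
→ (2376415, 131016).  Check: 2376415²=5647348252225, 329·131016²=5647348252224, difference 1.
n=2: (2376415,131016)∘(2376415,131016) = (2376415·2376415+329·131016·131016, 2376415·131016+131016·2376415) = (11294696504449,622696775280)
n=3: (11294696504449,622696775280)∘(2376415,131016) = (2376415·11294696504449+329·131016·622696775280, 2376415·622696775280+131016·11294696504449) = (53681772387237964255,2959571914453911384)
n=4: (53681772387237964255,2959571914453911384)∘(2376415,131016) = (2376415·53681772387237964255+329·131016·2959571914453911384, 2376415·2959571914453911384+131016·53681772387237964255) = (255140338255224918953587201,14066342182173360946441440)
n=5: (255140338255224918953587201,14066342182173360946441440)∘(2376415,131016) = (2376415·255140338255224918953587201+329·131016·14066342182173360946441440, 2376415·14066342182173360946441440+131016·255140338255224918953587201) = (1212638653869526969777790618564575,66854933113696055535160815363816)

2376415 131016
11294696504449 622696775280
53681772387237964255 2959571914453911384
255140338255224918953587201 14066342182173360946441440
1212638653869526969777790618564575 66854933113696055535160815363816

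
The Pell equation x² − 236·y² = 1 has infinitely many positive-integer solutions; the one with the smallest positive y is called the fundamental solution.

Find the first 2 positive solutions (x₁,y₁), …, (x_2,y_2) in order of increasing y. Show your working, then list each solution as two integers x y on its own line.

d=236: √d = [15; 2,1,3,5,1,6,1,5,3,1,2,30] (ℓ=12, even), read p_11/q_11
step 0: (15, 1)  from 15·(1,0) + (0,1)
step 1: (31, 2)  from 2·(15,1) + (1,0)
…
step 4: (891, 58)  from 5·(169,11) + (46,3)
step 5: (1060, 69)  from 1·(891,58) + (169,11)
step 6: (7251, 472)  from 6·(1060,69) + (891,58)
step 7: (8311, 541)  from 1·(7251,472) + (1060,69)
…
step 10: (203535, 13249)  from 1·(154729,10072) + (48806,3177)
step 11: (561799, 36570)  from 2·(203535,13249) + (154729,10072)
→ (561799, 36570).  Check: 561799²=315618116401, 236·36570²=315618116400, difference 1.
(561799+36570√236)^2 = 631236232801 + 41089978860√236

561799 36570
631236232801 41089978860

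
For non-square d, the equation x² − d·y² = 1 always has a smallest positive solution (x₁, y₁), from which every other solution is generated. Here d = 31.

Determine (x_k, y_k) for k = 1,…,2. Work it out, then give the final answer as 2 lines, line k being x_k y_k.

1520 273
4620799 829920

√31 = [5; 1,1,3,5,3,1,1,10, …], period ℓ=8 (even) → k=7
step 0: (5, 1)  from 5·(1,0) + (0,1)
step 1: (6, 1)  from 1·(5,1) + (1,0)
…
step 3: (39, 7)  from 3·(11,2) + (6,1)
…
step 5: (657, 118)  from 3·(206,37) + (39,7)
step 6: (863, 155)  from 1·(657,118) + (206,37)
step 7: (1520, 273)  from 1·(863,155) + (657,118)
fundamental: x₁=1520, y₁=273  (since 2310400 − 31·74529 = 1)
(x_2, y_2) = (1520·1520 + 31·273·273, 1520·273 + 273·1520) = (4620799, 829920)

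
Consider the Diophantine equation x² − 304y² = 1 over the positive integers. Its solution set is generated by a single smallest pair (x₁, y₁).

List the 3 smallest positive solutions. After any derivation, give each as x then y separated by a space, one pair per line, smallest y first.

[17; 2,3,2,1,1,1,1,1,2,3,2,34] for √304; ℓ=12 ⇒ convergent index 11
step 0: (17, 1)  from 17·(1,0) + (0,1)
step 1: (35, 2)  from 2·(17,1) + (1,0)
step 2: (122, 7)  from 3·(35,2) + (17,1)
step 3: (279, 16)  from 2·(122,7) + (35,2)
step 4: (401, 23)  from 1·(279,16) + (122,7)
…
step 6: (1081, 62)  from 1·(680,39) + (401,23)
…
step 8: (2842, 163)  from 1·(1761,101) + (1081,62)
step 9: (7445, 427)  from 2·(2842,163) + (1761,101)
step 10: (25177, 1444)  from 3·(7445,427) + (2842,163)
step 11: (57799, 3315)  from 2·(25177,1444) + (7445,427)
(x₁, y₁) = (57799, 3315);  57799² − 304·3315² = 1 ✓
k=2:  x_2 = 57799·57799+304·3315·3315 = 6681448801,  y_2 = 57799·3315+3315·57799 = 383207370
k=3:  x_3 = 57799·6681448801+304·3315·383207370 = 772362118440199,  y_3 = 57799·383207370+3315·6681448801 = 44298005553945

57799 3315
6681448801 383207370
772362118440199 44298005553945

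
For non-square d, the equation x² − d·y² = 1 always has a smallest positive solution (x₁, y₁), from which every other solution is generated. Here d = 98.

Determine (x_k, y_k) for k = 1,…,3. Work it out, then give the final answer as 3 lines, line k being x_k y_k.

99 10
19601 1980
3880899 392030

√98 = [9; 1,8,1,18, …], period ℓ=4 (even) → k=3
a_0=9:  p_0=9·1+0=9,  q_0=9·0+1=1
a_1=1:  p_1=1·9+1=10,  q_1=1·1+0=1
a_2=8:  p_2=8·10+9=89,  q_2=8·1+1=9
a_3=1:  p_3=1·89+10=99,  q_3=1·9+1=10
→ (99, 10).  Check: 99²=9801, 98·10²=9800, difference 1.
k=2:  x_2 = 99·99+98·10·10 = 19601,  y_2 = 99·10+10·99 = 1980
k=3:  x_3 = 99·19601+98·10·1980 = 3880899,  y_3 = 99·1980+10·19601 = 392030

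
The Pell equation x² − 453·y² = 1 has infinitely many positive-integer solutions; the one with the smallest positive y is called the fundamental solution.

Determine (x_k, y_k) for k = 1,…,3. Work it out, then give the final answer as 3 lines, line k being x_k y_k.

√453 = [21; 3,1,1,10,14,10,1,1,3,42, …], period ℓ=10 (even) → k=9
a_0=21:  p_0=21·1+0=21,  q_0=21·0+1=1
a_1=3:  p_1=3·21+1=64,  q_1=3·1+0=3
a_2=1:  p_2=1·64+21=85,  q_2=1·3+1=4
a_3=1:  p_3=1·85+64=149,  q_3=1·4+3=7
a_4=10:  p_4=10·149+85=1575,  q_4=10·7+4=74
a_5=14:  p_5=14·1575+149=22199,  q_5=14·74+7=1043
a_6=10:  p_6=10·22199+1575=223565,  q_6=10·1043+74=10504
…
a_8=1:  p_8=1·245764+223565=469329,  q_8=1·11547+10504=22051
a_9=3:  p_9=3·469329+245764=1653751,  q_9=3·22051+11547=77700
→ (1653751, 77700).  Check: 1653751²=2734892370001, 453·77700²=2734892370000, difference 1.
(x_2, y_2) = (1653751·1653751 + 453·77700·77700, 1653751·77700 + 77700·1653751) = (5469784740001, 256992905400)
(x_3, y_3) = (1653751·5469784740001 + 453·77700·256992905400, 1653751·256992905400 + 77700·5469784740001) = (18091323967121133751, 850004548596233100)

1653751 77700
5469784740001 256992905400
18091323967121133751 850004548596233100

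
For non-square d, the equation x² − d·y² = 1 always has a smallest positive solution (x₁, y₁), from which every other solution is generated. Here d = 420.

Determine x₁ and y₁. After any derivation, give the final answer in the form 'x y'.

41 2

[20; 2,40] for √420; ℓ=2 ⇒ convergent index 1
k=0  a_k=20  p_k/q_k = 20/1
k=1  a_k=2  p_k/q_k = 41/2
→ (41, 2).  Check: 41²=1681, 420·2²=1680, difference 1.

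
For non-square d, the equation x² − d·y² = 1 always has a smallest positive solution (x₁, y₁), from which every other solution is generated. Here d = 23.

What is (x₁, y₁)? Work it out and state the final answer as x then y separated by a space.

24 5

√23 = [4; 1,3,1,8, …], period ℓ=4 (even) → k=3
k=0  a_k=4  p_k/q_k = 4/1
k=1  a_k=1  p_k/q_k = 5/1
k=2  a_k=3  p_k/q_k = 19/4
k=3  a_k=1  p_k/q_k = 24/5
(x₁, y₁) = (24, 5);  24² − 23·5² = 1 ✓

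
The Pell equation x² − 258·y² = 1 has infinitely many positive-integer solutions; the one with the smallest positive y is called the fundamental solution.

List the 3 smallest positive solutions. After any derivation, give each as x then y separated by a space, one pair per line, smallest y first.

257 16
132097 8224
67897601 4227120

[16; 16,32] for √258; ℓ=2 ⇒ convergent index 1
i=0: a=16 ⇒ p=16, q=1
i=1: a=16 ⇒ p=257, q=16
fundamental: x₁=257, y₁=16  (since 66049 − 258·256 = 1)
(x_2, y_2) = (257·257 + 258·16·16, 257·16 + 16·257) = (132097, 8224)
(x_3, y_3) = (257·132097 + 258·16·8224, 257·8224 + 16·132097) = (67897601, 4227120)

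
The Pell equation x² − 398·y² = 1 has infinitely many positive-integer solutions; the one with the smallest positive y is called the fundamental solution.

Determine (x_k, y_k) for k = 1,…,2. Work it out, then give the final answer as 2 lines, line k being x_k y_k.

399 20
318401 15960

[19; 1,18,1,38] for √398; ℓ=4 ⇒ convergent index 3
i=0: a=19 ⇒ p=19, q=1
…
i=2: a=18 ⇒ p=379, q=19
i=3: a=1 ⇒ p=399, q=20
(x₁, y₁) = (399, 20);  399² − 398·20² = 1 ✓
k=2:  x_2 = 399·399+398·20·20 = 318401,  y_2 = 399·20+20·399 = 15960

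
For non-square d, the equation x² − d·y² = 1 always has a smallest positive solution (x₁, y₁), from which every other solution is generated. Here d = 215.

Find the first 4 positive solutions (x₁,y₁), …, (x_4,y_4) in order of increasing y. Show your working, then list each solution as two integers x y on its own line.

d=215: √d = [14; 1,1,1,28] (ℓ=4, even), read p_3/q_3
k=0  a_k=14  p_k/q_k = 14/1
…
k=2  a_k=1  p_k/q_k = 29/2
k=3  a_k=1  p_k/q_k = 44/3
(x₁, y₁) = (44, 3);  44² − 215·3² = 1 ✓
k=2:  x_2 = 44·44+215·3·3 = 3871,  y_2 = 44·3+3·44 = 264
k=3:  x_3 = 44·3871+215·3·264 = 340604,  y_3 = 44·264+3·3871 = 23229
k=4:  x_4 = 44·340604+215·3·23229 = 29969281,  y_4 = 44·23229+3·340604 = 2043888

44 3
3871 264
340604 23229
29969281 2043888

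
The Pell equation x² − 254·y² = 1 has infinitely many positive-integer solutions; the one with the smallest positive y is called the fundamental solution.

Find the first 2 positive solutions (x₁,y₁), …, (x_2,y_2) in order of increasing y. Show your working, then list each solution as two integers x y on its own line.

255 16
130049 8160

√254 = [15; 1,14,1,30, …], period ℓ=4 (even) → k=3
k=0  a_k=15  p_k/q_k = 15/1
…
k=2  a_k=14  p_k/q_k = 239/15
k=3  a_k=1  p_k/q_k = 255/16
(x₁, y₁) = (255, 16);  255² − 254·16² = 1 ✓
n=2: (255,16)∘(255,16) = (255·255+254·16·16, 255·16+16·255) = (130049,8160)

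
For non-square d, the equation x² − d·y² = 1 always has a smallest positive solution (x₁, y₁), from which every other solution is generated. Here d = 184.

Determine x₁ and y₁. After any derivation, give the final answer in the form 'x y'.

d=184: √d = [13; 1,1,3,2,1,2,1,2,3,1,1,26] (ℓ=12, even), read p_11/q_11
a_0=13:  p_0=13·1+0=13,  q_0=13·0+1=1
…
a_4=2:  p_4=2·95+27=217,  q_4=2·7+2=16
…
a_7=1:  p_7=1·841+312=1153,  q_7=1·62+23=85
…
a_10=1:  p_10=1·10594+3147=13741,  q_10=1·781+232=1013
a_11=1:  p_11=1·13741+10594=24335,  q_11=1·1013+781=1794
→ (24335, 1794).  Check: 24335²=592192225, 184·1794²=592192224, difference 1.

24335 1794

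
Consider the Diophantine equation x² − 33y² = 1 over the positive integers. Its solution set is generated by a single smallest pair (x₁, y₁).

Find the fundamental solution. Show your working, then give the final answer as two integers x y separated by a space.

[5; 1,2,1,10] for √33; ℓ=4 ⇒ convergent index 3
step 0: (5, 1)  from 5·(1,0) + (0,1)
…
step 2: (17, 3)  from 2·(6,1) + (5,1)
step 3: (23, 4)  from 1·(17,3) + (6,1)
(x₁, y₁) = (23, 4);  23² − 33·4² = 1 ✓

23 4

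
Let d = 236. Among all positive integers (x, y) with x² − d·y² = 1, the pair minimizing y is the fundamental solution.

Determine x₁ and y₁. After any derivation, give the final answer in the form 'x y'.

√236 → a₀=15, period (2,1,3,5,1,6,1,5,3,1,2,30); ℓ=12 even so k=11
a_0=15:  p_0=15·1+0=15,  q_0=15·0+1=1
…
a_2=1:  p_2=1·31+15=46,  q_2=1·2+1=3
a_3=3:  p_3=3·46+31=169,  q_3=3·3+2=11
a_4=5:  p_4=5·169+46=891,  q_4=5·11+3=58
…
a_6=6:  p_6=6·1060+891=7251,  q_6=6·69+58=472
…
a_10=1:  p_10=1·154729+48806=203535,  q_10=1·10072+3177=13249
a_11=2:  p_11=2·203535+154729=561799,  q_11=2·13249+10072=36570
fundamental: x₁=561799, y₁=36570  (since 315618116401 − 236·1337364900 = 1)

561799 36570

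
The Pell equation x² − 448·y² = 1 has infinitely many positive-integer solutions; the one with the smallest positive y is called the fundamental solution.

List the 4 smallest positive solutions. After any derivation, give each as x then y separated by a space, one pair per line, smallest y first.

127 6
32257 1524
8193151 387090
2081028097 98319336

√448 = [21; 6,42, …], period ℓ=2 (even) → k=1
k=0  a_k=21  p_k/q_k = 21/1
k=1  a_k=6  p_k/q_k = 127/6
(x₁, y₁) = (127, 6);  127² − 448·6² = 1 ✓
(127+6√448)^2 = 32257 + 1524√448
(127+6√448)^3 = 8193151 + 387090√448
(127+6√448)^4 = 2081028097 + 98319336√448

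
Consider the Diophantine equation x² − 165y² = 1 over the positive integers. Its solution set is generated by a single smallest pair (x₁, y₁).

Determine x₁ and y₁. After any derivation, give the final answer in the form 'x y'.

√165 = [12; 1,5,2,5,1,24, …], period ℓ=6 (even) → k=5
i=0: a=12 ⇒ p=12, q=1
i=1: a=1 ⇒ p=13, q=1
i=2: a=5 ⇒ p=77, q=6
i=3: a=2 ⇒ p=167, q=13
i=4: a=5 ⇒ p=912, q=71
i=5: a=1 ⇒ p=1079, q=84
(x₁, y₁) = (1079, 84);  1079² − 165·84² = 1 ✓

1079 84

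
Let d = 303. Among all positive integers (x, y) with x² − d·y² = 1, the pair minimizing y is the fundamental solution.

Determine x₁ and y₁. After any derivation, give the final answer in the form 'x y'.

√303 = [17; 2,2,5,2,2,34, …], period ℓ=6 (even) → k=5
i=0: a=17 ⇒ p=17, q=1
i=1: a=2 ⇒ p=35, q=2
…
i=4: a=2 ⇒ p=1027, q=59
i=5: a=2 ⇒ p=2524, q=145
fundamental: x₁=2524, y₁=145  (since 6370576 − 303·21025 = 1)

2524 145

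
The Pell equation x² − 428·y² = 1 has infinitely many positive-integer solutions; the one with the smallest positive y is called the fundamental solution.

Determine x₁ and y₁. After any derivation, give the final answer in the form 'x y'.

√428 → a₀=20, period (1,2,4,1,5,10,5,1,4,2,1,40); ℓ=12 even so k=11
a_0=20:  p_0=20·1+0=20,  q_0=20·0+1=1
a_1=1:  p_1=1·20+1=21,  q_1=1·1+0=1
a_2=2:  p_2=2·21+20=62,  q_2=2·1+1=3
a_3=4:  p_3=4·62+21=269,  q_3=4·3+1=13
…
a_7=5:  p_7=5·19571+1924=99779,  q_7=5·946+93=4823
a_8=1:  p_8=1·99779+19571=119350,  q_8=1·4823+946=5769
…
a_10=2:  p_10=2·577179+119350=1273708,  q_10=2·27899+5769=61567
a_11=1:  p_11=1·1273708+577179=1850887,  q_11=1·61567+27899=89466
→ (1850887, 89466).  Check: 1850887²=3425782686769, 428·89466²=3425782686768, difference 1.

1850887 89466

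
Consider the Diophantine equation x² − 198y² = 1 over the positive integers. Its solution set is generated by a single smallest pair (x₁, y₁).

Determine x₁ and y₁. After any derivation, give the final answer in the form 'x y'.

197 14

[14; 14,28] for √198; ℓ=2 ⇒ convergent index 1
a_0=14:  p_0=14·1+0=14,  q_0=14·0+1=1
a_1=14:  p_1=14·14+1=197,  q_1=14·1+0=14
→ (197, 14).  Check: 197²=38809, 198·14²=38808, difference 1.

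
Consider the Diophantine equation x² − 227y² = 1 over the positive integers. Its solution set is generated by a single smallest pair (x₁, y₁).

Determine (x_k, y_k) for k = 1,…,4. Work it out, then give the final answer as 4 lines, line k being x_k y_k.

√227 → a₀=15, period (15,30); ℓ=2 even so k=1
step 0: (15, 1)  from 15·(1,0) + (0,1)
step 1: (226, 15)  from 15·(15,1) + (1,0)
→ (226, 15).  Check: 226²=51076, 227·15²=51075, difference 1.
(226+15√227)^2 = 102151 + 6780√227
(226+15√227)^3 = 46172026 + 3064545√227
(226+15√227)^4 = 20869653601 + 1385167560√227

226 15
102151 6780
46172026 3064545
20869653601 1385167560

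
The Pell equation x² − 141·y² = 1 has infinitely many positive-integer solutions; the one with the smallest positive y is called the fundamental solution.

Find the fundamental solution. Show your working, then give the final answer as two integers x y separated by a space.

95 8

[11; 1,6,1,22] for √141; ℓ=4 ⇒ convergent index 3
a_0=11:  p_0=11·1+0=11,  q_0=11·0+1=1
a_1=1:  p_1=1·11+1=12,  q_1=1·1+0=1
a_2=6:  p_2=6·12+11=83,  q_2=6·1+1=7
a_3=1:  p_3=1·83+12=95,  q_3=1·7+1=8
(x₁, y₁) = (95, 8);  95² − 141·8² = 1 ✓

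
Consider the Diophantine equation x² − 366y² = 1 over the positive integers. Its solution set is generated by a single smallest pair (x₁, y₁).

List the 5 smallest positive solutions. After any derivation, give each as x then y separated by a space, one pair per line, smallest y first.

d=366: √d = [19; 7,1,1,1,2,12,2,1,1,1,7,38] (ℓ=12, even), read p_11/q_11
step 0: (19, 1)  from 19·(1,0) + (0,1)
step 1: (134, 7)  from 7·(19,1) + (1,0)
…
step 4: (440, 23)  from 1·(287,15) + (153,8)
step 5: (1167, 61)  from 2·(440,23) + (287,15)
step 6: (14444, 755)  from 12·(1167,61) + (440,23)
…
step 8: (44499, 2326)  from 1·(30055,1571) + (14444,755)
step 9: (74554, 3897)  from 1·(44499,2326) + (30055,1571)
step 10: (119053, 6223)  from 1·(74554,3897) + (44499,2326)
step 11: (907925, 47458)  from 7·(119053,6223) + (74554,3897)
fundamental: x₁=907925, y₁=47458  (since 824327805625 − 366·2252261764 = 1)
k=2:  x_2 = 907925·907925+366·47458·47458 = 1648655611249,  y_2 = 907925·47458+47458·907925 = 86176609300
k=3:  x_3 = 907925·1648655611249+366·47458·86176609300 = 2993711291685588725,  y_3 = 907925·86176609300+47458·1648655611249 = 156483795997357542
k=4:  x_4 = 907925·2993711291685588725+366·47458·156483795997357542 = 5436130649005627630680001,  y_4 = 907925·156483795997357542+47458·2993711291685588725 = 284151100961715516031400
k=5:  x_5 = 907925·5436130649005627630680001+366·47458·284151100961715516031400 = 9871197838993875221878594227125,  y_5 = 907925·284151100961715516031400+47458·5436130649005627630680001 = 515975776681174635989620332458

907925 47458
1648655611249 86176609300
2993711291685588725 156483795997357542
5436130649005627630680001 284151100961715516031400
9871197838993875221878594227125 515975776681174635989620332458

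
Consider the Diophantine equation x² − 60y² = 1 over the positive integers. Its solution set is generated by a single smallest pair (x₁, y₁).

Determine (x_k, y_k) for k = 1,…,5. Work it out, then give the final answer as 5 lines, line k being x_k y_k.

31 4
1921 248
119071 15372
7380481 952816
457470751 59059220

d=60: √d = [7; 1,2,1,14] (ℓ=4, even), read p_3/q_3
k=0  a_k=7  p_k/q_k = 7/1
k=1  a_k=1  p_k/q_k = 8/1
k=2  a_k=2  p_k/q_k = 23/3
k=3  a_k=1  p_k/q_k = 31/4
fundamental: x₁=31, y₁=4  (since 961 − 60·16 = 1)
k=2:  x_2 = 31·31+60·4·4 = 1921,  y_2 = 31·4+4·31 = 248
k=3:  x_3 = 31·1921+60·4·248 = 119071,  y_3 = 31·248+4·1921 = 15372
k=4:  x_4 = 31·119071+60·4·15372 = 7380481,  y_4 = 31·15372+4·119071 = 952816
k=5:  x_5 = 31·7380481+60·4·952816 = 457470751,  y_5 = 31·952816+4·7380481 = 59059220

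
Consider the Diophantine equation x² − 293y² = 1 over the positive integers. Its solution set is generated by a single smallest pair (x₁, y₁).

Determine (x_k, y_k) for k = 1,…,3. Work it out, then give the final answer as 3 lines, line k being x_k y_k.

d=293: √d = [17; 8,1,1,8,34] (ℓ=5, odd), read p_9/q_9
step 0: (17, 1)  from 17·(1,0) + (0,1)
step 1: (137, 8)  from 8·(17,1) + (1,0)
step 2: (154, 9)  from 1·(137,8) + (17,1)
…
step 4: (2482, 145)  from 8·(291,17) + (154,9)
step 5: (84679, 4947)  from 34·(2482,145) + (291,17)
…
step 7: (764593, 44668)  from 1·(679914,39721) + (84679,4947)
step 8: (1444507, 84389)  from 1·(764593,44668) + (679914,39721)
step 9: (12320649, 719780)  from 8·(1444507,84389) + (764593,44668)
fundamental: x₁=12320649, y₁=719780  (since 151798391781201 − 293·518083248400 = 1)
n=2: (12320649,719780)∘(12320649,719780) = (12320649·12320649+293·719780·719780, 12320649·719780+719780·12320649) = (303596783562401,17736313474440)
n=3: (303596783562401,17736313474440)∘(12320649,719780) = (12320649·303596783562401+293·719780·17736313474440, 12320649·17736313474440+719780·303596783562401) = (7481018815602612315849,437045785745090703340)

12320649 719780
303596783562401 17736313474440
7481018815602612315849 437045785745090703340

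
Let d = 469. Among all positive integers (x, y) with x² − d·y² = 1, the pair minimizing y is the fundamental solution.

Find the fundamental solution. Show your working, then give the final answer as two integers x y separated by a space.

137215 6336

√469 → a₀=21, period (1,1,1,10,6,10,1,1,1,42); ℓ=10 even so k=9
step 0: (21, 1)  from 21·(1,0) + (0,1)
step 1: (22, 1)  from 1·(21,1) + (1,0)
…
step 3: (65, 3)  from 1·(43,2) + (22,1)
step 4: (693, 32)  from 10·(65,3) + (43,2)
…
step 6: (42923, 1982)  from 10·(4223,195) + (693,32)
step 7: (47146, 2177)  from 1·(42923,1982) + (4223,195)
step 8: (90069, 4159)  from 1·(47146,2177) + (42923,1982)
step 9: (137215, 6336)  from 1·(90069,4159) + (47146,2177)
→ (137215, 6336).  Check: 137215²=18827956225, 469·6336²=18827956224, difference 1.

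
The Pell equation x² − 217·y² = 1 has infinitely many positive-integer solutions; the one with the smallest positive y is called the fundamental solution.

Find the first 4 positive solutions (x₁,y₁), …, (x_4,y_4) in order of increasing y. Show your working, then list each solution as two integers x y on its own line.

3844063 260952
29553640695937 2006231855952
227212113429087499999 15424163293772565000
1746835356769087211376615937 118582910847096488831334048

√217 → a₀=14, period (1,2,1,2,1,…,2,1,28); ℓ=16 even so k=15
step 0: (14, 1)  from 14·(1,0) + (0,1)
…
step 3: (59, 4)  from 1·(44,3) + (15,1)
step 4: (162, 11)  from 2·(59,4) + (44,3)
step 5: (221, 15)  from 1·(162,11) + (59,4)
step 6: (383, 26)  from 1·(221,15) + (162,11)
step 7: (3668, 249)  from 9·(383,26) + (221,15)
…
step 11: (293381, 19916)  from 1·(154218,10469) + (139163,9447)
…
step 13: (1034361, 70217)  from 1·(740980,50301) + (293381,19916)
step 14: (2809702, 190735)  from 2·(1034361,70217) + (740980,50301)
step 15: (3844063, 260952)  from 1·(2809702,190735) + (1034361,70217)
→ (3844063, 260952).  Check: 3844063²=14776820347969, 217·260952²=14776820347968, difference 1.
(3844063+260952√217)^2 = 29553640695937 + 2006231855952√217
(3844063+260952√217)^3 = 227212113429087499999 + 15424163293772565000√217
(3844063+260952√217)^4 = 1746835356769087211376615937 + 118582910847096488831334048√217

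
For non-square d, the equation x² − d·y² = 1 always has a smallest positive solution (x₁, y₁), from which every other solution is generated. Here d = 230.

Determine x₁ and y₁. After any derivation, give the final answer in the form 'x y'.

91 6

[15; 6,30] for √230; ℓ=2 ⇒ convergent index 1
i=0: a=15 ⇒ p=15, q=1
i=1: a=6 ⇒ p=91, q=6
(x₁, y₁) = (91, 6);  91² − 230·6² = 1 ✓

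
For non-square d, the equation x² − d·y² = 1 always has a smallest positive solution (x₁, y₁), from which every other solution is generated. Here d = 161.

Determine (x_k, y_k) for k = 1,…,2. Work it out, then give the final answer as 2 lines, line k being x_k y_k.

√161 → a₀=12, period (1,2,4,1,2,1,4,2,1,24); ℓ=10 even so k=9
step 0: (12, 1)  from 12·(1,0) + (0,1)
step 1: (13, 1)  from 1·(12,1) + (1,0)
step 2: (38, 3)  from 2·(13,1) + (12,1)
…
step 4: (203, 16)  from 1·(165,13) + (38,3)
step 5: (571, 45)  from 2·(203,16) + (165,13)
step 6: (774, 61)  from 1·(571,45) + (203,16)
…
step 8: (8108, 639)  from 2·(3667,289) + (774,61)
step 9: (11775, 928)  from 1·(8108,639) + (3667,289)
(x₁, y₁) = (11775, 928);  11775² − 161·928² = 1 ✓
(x_2, y_2) = (11775·11775 + 161·928·928, 11775·928 + 928·11775) = (277301249, 21854400)

11775 928
277301249 21854400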